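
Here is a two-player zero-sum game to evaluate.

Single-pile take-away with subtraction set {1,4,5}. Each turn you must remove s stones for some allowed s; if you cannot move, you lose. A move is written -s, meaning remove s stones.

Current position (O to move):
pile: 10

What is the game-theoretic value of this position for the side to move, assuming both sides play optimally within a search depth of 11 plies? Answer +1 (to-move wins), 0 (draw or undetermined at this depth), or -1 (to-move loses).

value(10, O) = -1

p1 O@[10]: -1[9]-1* -4[6]-1 -5[5]-1
p2 X@[9]: -1[8]+1* -4[5]-1 -5[4]-1
p3 O@[8]: -1[7]-1* -4[4]-1 -5[3]-1
p4 X@[7]: -1[6]-1 -4[3]-1 -5[2]+1*
p5 O@[2]: -1[1]-1*
p6 X@[1]: -1[0]+1*
p7 O@[0] terminal -1; root [10] d11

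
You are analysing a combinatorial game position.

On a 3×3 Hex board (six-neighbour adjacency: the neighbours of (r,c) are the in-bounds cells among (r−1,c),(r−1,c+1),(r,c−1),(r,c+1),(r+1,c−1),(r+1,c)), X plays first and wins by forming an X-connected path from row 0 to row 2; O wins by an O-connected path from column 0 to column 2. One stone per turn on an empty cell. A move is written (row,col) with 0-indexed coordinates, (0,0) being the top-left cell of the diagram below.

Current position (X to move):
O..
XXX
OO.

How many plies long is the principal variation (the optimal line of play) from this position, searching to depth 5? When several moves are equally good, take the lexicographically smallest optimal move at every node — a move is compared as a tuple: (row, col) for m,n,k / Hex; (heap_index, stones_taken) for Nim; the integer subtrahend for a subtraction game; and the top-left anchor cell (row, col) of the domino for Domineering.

[O../XXX/OO.] X move#1: (0,1):-1/OX./XXX/OO., (0,2):-1/O.X/XXX/OO., (2,2):+1/O../XXX/OOX*
[O../XXX/OOX] O move#2: (0,1):-1/OO./XXX/OOX*, (0,2):-1/O.O/XXX/OOX
[OO./XXX/OOX] X move#3: (0,2):+1/OOX/XXX/OOX*
[OOX/XXX/OOX] end (terminal -1, O#4); searched O../XXX/OO. to 5

PV length from [O../XXX/OO.]: 3 plies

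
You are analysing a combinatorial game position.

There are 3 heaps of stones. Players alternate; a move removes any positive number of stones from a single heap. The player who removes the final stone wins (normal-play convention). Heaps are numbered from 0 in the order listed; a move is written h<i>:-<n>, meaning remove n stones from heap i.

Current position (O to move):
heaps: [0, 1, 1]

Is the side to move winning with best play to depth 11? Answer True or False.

O winning at [(0,1,1)]: False

p1 O@[(0,1,1)]: h1:-1[(0,0,1)]-1* h2:-1[(0,1,0)]-1
p2 X@[(0,0,1)]: h2:-1[(0,0,0)]+1*
p3 O@[(0,0,0)] terminal -1; root [(0,1,1)] d11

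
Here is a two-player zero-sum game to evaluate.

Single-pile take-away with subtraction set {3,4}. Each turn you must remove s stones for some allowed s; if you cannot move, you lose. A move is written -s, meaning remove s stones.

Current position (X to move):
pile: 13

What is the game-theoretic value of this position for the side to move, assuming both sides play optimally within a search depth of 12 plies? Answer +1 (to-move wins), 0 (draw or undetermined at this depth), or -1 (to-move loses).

p1 X@[13]: -3[10]-1 -4[9]+1*
p2 O@[9]: -3[6]-1* -4[5]-1
p3 X@[6]: -3[3]-1 -4[2]+1*
p4 O@[2] terminal -1; root [13] d12

value(13, X) = +1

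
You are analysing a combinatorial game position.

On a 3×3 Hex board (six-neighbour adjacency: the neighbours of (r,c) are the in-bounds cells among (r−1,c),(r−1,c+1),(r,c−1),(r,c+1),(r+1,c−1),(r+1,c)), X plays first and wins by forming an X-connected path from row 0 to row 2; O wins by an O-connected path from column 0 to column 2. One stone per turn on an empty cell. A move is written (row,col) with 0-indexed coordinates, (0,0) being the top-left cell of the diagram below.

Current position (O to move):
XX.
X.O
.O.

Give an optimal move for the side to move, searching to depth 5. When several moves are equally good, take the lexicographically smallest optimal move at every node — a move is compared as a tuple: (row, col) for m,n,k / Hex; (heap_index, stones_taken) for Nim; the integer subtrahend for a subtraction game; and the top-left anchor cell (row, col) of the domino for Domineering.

ply 1, O at XX./X.O/.O. | (0,2)=-1→XXO/X.O/.O.; (1,1)=-1→XX./XOO/.O.; (2,0)=+1→XX./X.O/OO.*; (2,2)=-1→XX./X.O/.OO
ply 2: XX./X.O/OO. is terminal -1 (X); from XX./X.O/.O. depth 5

O's best at [XX./X.O/.O.]: (2,0)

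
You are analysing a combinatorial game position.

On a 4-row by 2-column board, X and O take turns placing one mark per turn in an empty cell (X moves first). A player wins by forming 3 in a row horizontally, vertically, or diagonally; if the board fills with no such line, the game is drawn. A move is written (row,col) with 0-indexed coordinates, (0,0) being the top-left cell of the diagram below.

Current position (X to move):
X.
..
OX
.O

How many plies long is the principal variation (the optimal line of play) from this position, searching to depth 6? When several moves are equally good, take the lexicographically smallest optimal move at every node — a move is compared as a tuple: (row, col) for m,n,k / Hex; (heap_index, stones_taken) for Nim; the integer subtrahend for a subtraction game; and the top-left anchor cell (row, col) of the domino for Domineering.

[X./../OX/.O] X move#1: (0,1):+0/XX/../OX/.O*, (1,0):+0/X./X./OX/.O, (1,1):+0/X./.X/OX/.O, (3,0):+0/X./../OX/XO
[XX/../OX/.O] O move#2: (1,0):-1/XX/O./OX/.O, (1,1):+0/XX/.O/OX/.O*, (3,0):-1/XX/../OX/OO
[XX/.O/OX/.O] X move#3: (1,0):+0/XX/XO/OX/.O*, (3,0):+0/XX/.O/OX/XO
[XX/XO/OX/.O] O move#4: (3,0):+0/XX/XO/OX/OO*
[XX/XO/OX/OO] end (terminal +0, X#5); searched X./../OX/.O to 6

PV length from [X./../OX/.O]: 4 plies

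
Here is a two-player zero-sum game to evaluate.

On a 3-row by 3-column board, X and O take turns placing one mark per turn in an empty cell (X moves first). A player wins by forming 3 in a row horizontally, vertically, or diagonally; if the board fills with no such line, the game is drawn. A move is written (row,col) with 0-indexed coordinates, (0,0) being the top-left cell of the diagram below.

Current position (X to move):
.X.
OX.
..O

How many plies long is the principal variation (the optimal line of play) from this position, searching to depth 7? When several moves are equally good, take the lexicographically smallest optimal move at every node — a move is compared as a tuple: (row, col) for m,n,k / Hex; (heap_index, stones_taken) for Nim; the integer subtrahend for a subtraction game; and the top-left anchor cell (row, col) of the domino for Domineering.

PV length from [.X./OX./..O]: 3 plies

[.X./OX./..O] X move#1: (0,0):+1/XX./OX./..O*, (0,2):+1/.XX/OX./..O, (1,2):+0/.X./OXX/..O, (2,0):+1/.X./OX./X.O, (2,1):+1/.X./OX./.XO
[XX./OX./..O] O move#2: (0,2):-1/XXO/OX./..O*, (1,2):-1/XX./OXO/..O, (2,0):-1/XX./OX./O.O, (2,1):-1/XX./OX./.OO
[XXO/OX./..O] X move#3: (1,2):+0/XXO/OXX/..O, (2,0):-1/XXO/OX./X.O, (2,1):+1/XXO/OX./.XO*
[XXO/OX./.XO] end (terminal -1, O#4); searched .X./OX./..O to 7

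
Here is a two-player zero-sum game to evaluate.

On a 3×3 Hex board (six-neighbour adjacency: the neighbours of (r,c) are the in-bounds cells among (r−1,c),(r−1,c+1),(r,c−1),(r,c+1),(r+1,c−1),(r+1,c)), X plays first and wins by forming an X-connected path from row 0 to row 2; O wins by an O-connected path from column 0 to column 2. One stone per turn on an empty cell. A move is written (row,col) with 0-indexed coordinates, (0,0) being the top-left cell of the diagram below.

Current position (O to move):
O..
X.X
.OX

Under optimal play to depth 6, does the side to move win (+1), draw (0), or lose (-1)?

value(O../X.X/.OX, O) = -1

p1 O@[O../X.X/.OX]: (0,1)[OO./X.X/.OX]-1* (0,2)[O.O/X.X/.OX]-1 (1,1)[O../XOX/.OX]-1 (2,0)[O../X.X/OOX]-1
p2 X@[OO./X.X/.OX]: (0,2)[OOX/X.X/.OX]+1* (1,1)[OO./XXX/.OX]-1 (2,0)[OO./X.X/XOX]-1
p3 O@[OOX/X.X/.OX] terminal -1; root [O../X.X/.OX] d6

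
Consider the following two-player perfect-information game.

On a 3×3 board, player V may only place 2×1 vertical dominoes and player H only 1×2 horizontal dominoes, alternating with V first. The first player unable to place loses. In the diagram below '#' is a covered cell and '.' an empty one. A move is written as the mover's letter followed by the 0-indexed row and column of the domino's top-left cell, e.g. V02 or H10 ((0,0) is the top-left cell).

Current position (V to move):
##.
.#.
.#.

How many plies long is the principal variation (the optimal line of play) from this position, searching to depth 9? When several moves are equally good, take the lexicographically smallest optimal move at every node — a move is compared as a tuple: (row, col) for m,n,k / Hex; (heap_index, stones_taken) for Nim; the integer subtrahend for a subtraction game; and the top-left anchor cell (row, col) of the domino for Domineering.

[##./.#./.#.] V move#1: V02:+1/###/.##/.#.*, V10:+1/##./##./##., V12:+1/##./.##/.##
[###/.##/.#.] end (terminal -1, H#2); searched ##./.#./.#. to 9

PV length from [##./.#./.#.]: 1 ply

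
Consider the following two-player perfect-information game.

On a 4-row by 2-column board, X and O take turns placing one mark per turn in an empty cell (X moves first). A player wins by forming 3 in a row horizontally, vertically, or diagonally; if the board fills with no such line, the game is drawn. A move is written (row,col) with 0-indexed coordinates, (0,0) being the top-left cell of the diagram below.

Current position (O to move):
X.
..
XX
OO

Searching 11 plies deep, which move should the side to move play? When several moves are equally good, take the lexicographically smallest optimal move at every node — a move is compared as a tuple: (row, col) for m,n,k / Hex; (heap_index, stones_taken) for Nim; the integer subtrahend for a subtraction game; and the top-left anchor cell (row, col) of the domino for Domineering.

O's best at [X./../XX/OO]: (1,0)

ply 1, O at X./../XX/OO | (0,1)=-1→XO/../XX/OO; (1,0)=+0→X./O./XX/OO*; (1,1)=-1→X./.O/XX/OO
ply 2, X at X./O./XX/OO | (0,1)=+0→XX/O./XX/OO*; (1,1)=+0→X./OX/XX/OO
ply 3, O at XX/O./XX/OO | (1,1)=+0→XX/OO/XX/OO*
ply 4: XX/OO/XX/OO is terminal +0 (X); from X./../XX/OO depth 11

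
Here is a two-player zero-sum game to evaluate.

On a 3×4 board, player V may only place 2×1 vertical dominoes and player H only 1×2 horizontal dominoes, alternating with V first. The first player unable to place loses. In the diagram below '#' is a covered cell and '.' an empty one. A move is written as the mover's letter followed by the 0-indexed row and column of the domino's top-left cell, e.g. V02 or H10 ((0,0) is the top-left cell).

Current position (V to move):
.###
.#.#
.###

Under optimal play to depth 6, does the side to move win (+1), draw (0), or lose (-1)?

p1 V@[.###/.#.#/.###]: V00[####/##.#/.###]+1* V10[.###/##.#/####]+1
p2 H@[####/##.#/.###] terminal -1; root [.###/.#.#/.###] d6

value(.###/.#.#/.###, V) = +1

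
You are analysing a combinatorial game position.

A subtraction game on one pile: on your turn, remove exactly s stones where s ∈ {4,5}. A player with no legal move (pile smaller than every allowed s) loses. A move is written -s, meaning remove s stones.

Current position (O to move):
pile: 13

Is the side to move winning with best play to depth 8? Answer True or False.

O winning at [13]: True

ply 1, O at 13 | -4=+1→9*; -5=-1→8
ply 2, X at 9 | -4=-1→5*; -5=-1→4
ply 3, O at 5 | -4=+1→1*; -5=+1→0
ply 4: 1 is terminal -1 (X); from 13 depth 8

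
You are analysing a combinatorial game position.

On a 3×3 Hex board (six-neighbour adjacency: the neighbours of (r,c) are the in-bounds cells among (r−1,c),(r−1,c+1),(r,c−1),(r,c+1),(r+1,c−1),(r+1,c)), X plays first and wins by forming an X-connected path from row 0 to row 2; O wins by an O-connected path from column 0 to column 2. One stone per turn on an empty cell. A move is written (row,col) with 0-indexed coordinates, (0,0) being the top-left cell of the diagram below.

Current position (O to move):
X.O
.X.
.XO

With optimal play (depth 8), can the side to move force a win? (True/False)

O winning at [X.O/.X./.XO]: False

[X.O/.X./.XO] O move#1: (0,1):-1/XOO/.X./.XO*, (1,0):-1/X.O/OX./.XO, (1,2):-1/X.O/.XO/.XO, (2,0):-1/X.O/.X./OXO
[XOO/.X./.XO] X move#2: (1,0):+1/XOO/XX./.XO*, (1,2):-1/XOO/.XX/.XO, (2,0):-1/XOO/.X./XXO
[XOO/XX./.XO] end (terminal -1, O#3); searched X.O/.X./.XO to 8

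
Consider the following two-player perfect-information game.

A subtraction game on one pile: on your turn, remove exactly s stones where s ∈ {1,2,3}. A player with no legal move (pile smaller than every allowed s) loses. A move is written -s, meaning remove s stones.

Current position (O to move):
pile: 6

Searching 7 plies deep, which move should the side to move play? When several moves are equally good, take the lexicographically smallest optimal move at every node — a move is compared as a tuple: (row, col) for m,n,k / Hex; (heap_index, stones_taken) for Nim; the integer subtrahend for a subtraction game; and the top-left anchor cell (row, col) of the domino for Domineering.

O's best at [6]: -2

p1 O@[6]: -1[5]-1 -2[4]+1* -3[3]-1
p2 X@[4]: -1[3]-1* -2[2]-1 -3[1]-1
p3 O@[3]: -1[2]-1 -2[1]-1 -3[0]+1*
p4 X@[0] terminal -1; root [6] d7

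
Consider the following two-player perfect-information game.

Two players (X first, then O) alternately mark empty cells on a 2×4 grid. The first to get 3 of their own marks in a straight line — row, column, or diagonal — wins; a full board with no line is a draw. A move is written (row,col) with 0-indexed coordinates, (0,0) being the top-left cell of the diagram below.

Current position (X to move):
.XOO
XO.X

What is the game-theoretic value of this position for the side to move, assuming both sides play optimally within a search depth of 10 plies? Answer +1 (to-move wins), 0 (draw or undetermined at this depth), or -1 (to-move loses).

ply 1, X at .XOO/XO.X | (0,0)=+0→XXOO/XO.X*; (1,2)=+0→.XOO/XOXX
ply 2, O at XXOO/XO.X | (1,2)=+0→XXOO/XOOX*
ply 3: XXOO/XOOX is terminal +0 (X); from .XOO/XO.X depth 10

value(.XOO/XO.X, X) = 0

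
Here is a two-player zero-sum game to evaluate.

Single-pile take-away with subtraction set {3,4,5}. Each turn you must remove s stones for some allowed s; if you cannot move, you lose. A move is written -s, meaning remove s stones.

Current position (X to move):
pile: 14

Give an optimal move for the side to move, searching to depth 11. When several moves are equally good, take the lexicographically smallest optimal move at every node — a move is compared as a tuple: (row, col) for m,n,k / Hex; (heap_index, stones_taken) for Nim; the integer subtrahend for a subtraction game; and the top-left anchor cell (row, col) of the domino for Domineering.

ply 1, X at 14 | -3=-1→11; -4=+1→10*; -5=+1→9
ply 2, O at 10 | -3=-1→7*; -4=-1→6; -5=-1→5
ply 3, X at 7 | -3=-1→4; -4=-1→3; -5=+1→2*
ply 4: 2 is terminal -1 (O); from 14 depth 11

X's best at [14]: -4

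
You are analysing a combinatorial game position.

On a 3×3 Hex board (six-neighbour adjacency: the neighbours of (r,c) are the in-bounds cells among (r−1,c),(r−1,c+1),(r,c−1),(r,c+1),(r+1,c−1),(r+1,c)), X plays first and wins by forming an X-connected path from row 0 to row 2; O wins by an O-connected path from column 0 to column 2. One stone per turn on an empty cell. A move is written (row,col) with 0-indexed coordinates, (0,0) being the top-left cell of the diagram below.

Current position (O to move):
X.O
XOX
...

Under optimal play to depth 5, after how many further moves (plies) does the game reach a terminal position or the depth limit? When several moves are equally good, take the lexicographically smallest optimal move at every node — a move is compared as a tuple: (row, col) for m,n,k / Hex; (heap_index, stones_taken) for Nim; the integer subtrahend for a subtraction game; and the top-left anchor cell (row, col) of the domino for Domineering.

PV length from [X.O/XOX/...]: 1 ply

[X.O/XOX/...] O move#1: (0,1):-1/XOO/XOX/..., (2,0):+1/X.O/XOX/O..*, (2,1):-1/X.O/XOX/.O., (2,2):-1/X.O/XOX/..O
[X.O/XOX/O..] end (terminal -1, X#2); searched X.O/XOX/... to 5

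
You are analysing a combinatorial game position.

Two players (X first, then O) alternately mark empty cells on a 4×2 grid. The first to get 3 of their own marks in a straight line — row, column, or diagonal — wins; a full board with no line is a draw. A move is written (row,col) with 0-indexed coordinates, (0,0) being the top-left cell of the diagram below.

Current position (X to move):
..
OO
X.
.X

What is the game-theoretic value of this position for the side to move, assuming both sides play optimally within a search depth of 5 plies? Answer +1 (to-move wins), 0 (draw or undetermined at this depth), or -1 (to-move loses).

value(../OO/X./.X, X) = 0

ply 1, X at ../OO/X./.X | (0,0)=+0→X./OO/X./.X*; (0,1)=+0→.X/OO/X./.X; (2,1)=+0→../OO/XX/.X; (3,0)=+0→../OO/X./XX
ply 2, O at X./OO/X./.X | (0,1)=+0→XO/OO/X./.X*; (2,1)=+0→X./OO/XO/.X; (3,0)=+0→X./OO/X./OX
ply 3, X at XO/OO/X./.X | (2,1)=+0→XO/OO/XX/.X*; (3,0)=-1→XO/OO/X./XX
ply 4, O at XO/OO/XX/.X | (3,0)=+0→XO/OO/XX/OX*
ply 5: XO/OO/XX/OX is terminal +0 (X); from ../OO/X./.X depth 5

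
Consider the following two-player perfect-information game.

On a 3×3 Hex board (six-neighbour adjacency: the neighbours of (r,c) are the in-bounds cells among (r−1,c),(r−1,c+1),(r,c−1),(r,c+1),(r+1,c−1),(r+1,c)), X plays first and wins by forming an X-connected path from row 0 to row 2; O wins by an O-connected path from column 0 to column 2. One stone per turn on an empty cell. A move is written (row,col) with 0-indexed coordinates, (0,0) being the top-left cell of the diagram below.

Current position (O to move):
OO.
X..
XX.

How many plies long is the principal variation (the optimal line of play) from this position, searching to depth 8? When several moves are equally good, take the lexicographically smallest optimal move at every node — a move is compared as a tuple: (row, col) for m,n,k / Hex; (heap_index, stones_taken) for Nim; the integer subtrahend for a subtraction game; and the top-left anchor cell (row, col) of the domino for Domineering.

PV length from [OO./X../XX.]: 1 ply

p1 O@[OO./X../XX.]: (0,2)[OOO/X../XX.]+1* (1,1)[OO./XO./XX.]+1 (1,2)[OO./X.O/XX.]+1 (2,2)[OO./X../XXO]-1
p2 X@[OOO/X../XX.] terminal -1; root [OO./X../XX.] d8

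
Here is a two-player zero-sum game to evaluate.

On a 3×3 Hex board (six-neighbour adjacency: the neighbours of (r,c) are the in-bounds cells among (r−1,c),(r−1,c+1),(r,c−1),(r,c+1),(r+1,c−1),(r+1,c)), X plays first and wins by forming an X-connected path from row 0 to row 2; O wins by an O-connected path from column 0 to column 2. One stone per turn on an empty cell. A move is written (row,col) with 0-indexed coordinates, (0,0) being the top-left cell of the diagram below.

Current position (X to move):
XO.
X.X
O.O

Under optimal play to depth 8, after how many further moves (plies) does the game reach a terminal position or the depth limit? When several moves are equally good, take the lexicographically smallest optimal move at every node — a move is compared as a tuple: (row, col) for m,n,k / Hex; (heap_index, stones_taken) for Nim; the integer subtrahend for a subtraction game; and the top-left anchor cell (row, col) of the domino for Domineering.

p1 X@[XO./X.X/O.O]: (0,2)[XOX/X.X/O.O]-1 (1,1)[XO./XXX/O.O]-1 (2,1)[XO./X.X/OXO]+1*
p2 O@[XO./X.X/OXO]: (0,2)[XOO/X.X/OXO]-1* (1,1)[XO./XOX/OXO]-1
p3 X@[XOO/X.X/OXO]: (1,1)[XOO/XXX/OXO]+1*
p4 O@[XOO/XXX/OXO] terminal -1; root [XO./X.X/O.O] d8

PV length from [XO./X.X/O.O]: 3 plies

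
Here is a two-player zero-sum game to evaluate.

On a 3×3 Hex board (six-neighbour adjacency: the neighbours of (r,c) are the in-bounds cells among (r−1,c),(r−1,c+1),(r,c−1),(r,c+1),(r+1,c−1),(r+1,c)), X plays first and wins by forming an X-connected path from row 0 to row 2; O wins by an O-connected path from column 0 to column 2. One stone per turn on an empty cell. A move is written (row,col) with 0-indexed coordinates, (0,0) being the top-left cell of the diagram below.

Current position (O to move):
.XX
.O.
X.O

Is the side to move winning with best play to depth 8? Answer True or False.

O winning at [.XX/.O./X.O]: True

p1 O@[.XX/.O./X.O]: (0,0)[OXX/.O./X.O]-1 (1,0)[.XX/OO./X.O]+1* (1,2)[.XX/.OO/X.O]-1 (2,1)[.XX/.O./XOO]-1
p2 X@[.XX/OO./X.O]: (0,0)[XXX/OO./X.O]-1* (1,2)[.XX/OOX/X.O]-1 (2,1)[.XX/OO./XXO]-1
p3 O@[XXX/OO./X.O]: (1,2)[XXX/OOO/X.O]+1* (2,1)[XXX/OO./XOO]+1
p4 X@[XXX/OOO/X.O] terminal -1; root [.XX/.O./X.O] d8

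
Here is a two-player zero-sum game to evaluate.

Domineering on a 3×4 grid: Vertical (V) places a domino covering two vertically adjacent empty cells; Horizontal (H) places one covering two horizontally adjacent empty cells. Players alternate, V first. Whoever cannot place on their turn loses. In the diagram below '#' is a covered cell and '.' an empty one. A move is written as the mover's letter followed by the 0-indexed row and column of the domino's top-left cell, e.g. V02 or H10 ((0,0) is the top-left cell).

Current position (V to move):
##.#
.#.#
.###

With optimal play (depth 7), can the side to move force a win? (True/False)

[##.#/.#.#/.###] V move#1: V02:+1/####/.###/.###*, V10:+1/##.#/##.#/####
[####/.###/.###] end (terminal -1, H#2); searched ##.#/.#.#/.### to 7

V winning at [##.#/.#.#/.###]: True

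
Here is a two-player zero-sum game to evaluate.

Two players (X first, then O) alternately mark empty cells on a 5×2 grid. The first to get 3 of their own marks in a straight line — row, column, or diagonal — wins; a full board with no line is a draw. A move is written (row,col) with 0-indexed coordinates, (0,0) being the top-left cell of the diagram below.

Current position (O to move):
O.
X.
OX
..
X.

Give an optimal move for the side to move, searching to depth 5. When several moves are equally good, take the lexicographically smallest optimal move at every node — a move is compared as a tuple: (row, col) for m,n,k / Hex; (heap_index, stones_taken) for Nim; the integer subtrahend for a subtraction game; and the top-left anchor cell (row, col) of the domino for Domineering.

ply 1, O at O./X./OX/../X. | (0,1)=-1→OO/X./OX/../X.; (1,1)=+0→O./XO/OX/../X.*; (3,0)=-1→O./X./OX/O./X.; (3,1)=+0→O./X./OX/.O/X.; (4,1)=-1→O./X./OX/../XO
ply 2, X at O./XO/OX/../X. | (0,1)=+0→OX/XO/OX/../X.*; (3,0)=+0→O./XO/OX/X./X.; (3,1)=+0→O./XO/OX/.X/X.; (4,1)=+0→O./XO/OX/../XX
ply 3, O at OX/XO/OX/../X. | (3,0)=+0→OX/XO/OX/O./X.*; (3,1)=+0→OX/XO/OX/.O/X.; (4,1)=+0→OX/XO/OX/../XO
ply 4, X at OX/XO/OX/O./X. | (3,1)=+0→OX/XO/OX/OX/X.*; (4,1)=+0→OX/XO/OX/O./XX
ply 5, O at OX/XO/OX/OX/X. | (4,1)=+0→OX/XO/OX/OX/XO*
ply 6: OX/XO/OX/OX/XO is terminal +0 (X); from O./X./OX/../X. depth 5

O's best at [O./X./OX/../X.]: (1,1)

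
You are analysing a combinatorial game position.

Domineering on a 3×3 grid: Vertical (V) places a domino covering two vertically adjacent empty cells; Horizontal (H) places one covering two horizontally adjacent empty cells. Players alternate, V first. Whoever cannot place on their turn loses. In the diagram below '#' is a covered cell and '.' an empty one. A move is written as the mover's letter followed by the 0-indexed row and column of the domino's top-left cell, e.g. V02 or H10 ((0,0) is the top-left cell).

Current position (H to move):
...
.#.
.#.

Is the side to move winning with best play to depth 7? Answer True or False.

H winning at [.../.#./.#.]: False

[.../.#./.#.] H move#1: H00:-1/##./.#./.#.*, H01:-1/.##/.#./.#.
[##./.#./.#.] V move#2: V02:+1/###/.##/.#.*, V10:+1/##./##./##., V12:+1/##./.##/.##
[###/.##/.#.] end (terminal -1, H#3); searched .../.#./.#. to 7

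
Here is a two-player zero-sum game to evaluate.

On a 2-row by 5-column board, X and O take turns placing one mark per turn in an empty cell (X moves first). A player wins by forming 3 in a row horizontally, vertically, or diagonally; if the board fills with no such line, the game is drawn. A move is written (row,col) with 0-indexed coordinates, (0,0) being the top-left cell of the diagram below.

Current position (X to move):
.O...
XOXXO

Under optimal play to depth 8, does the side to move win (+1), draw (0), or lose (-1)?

ply 1, X at .O.../XOXXO | (0,0)=+0→XO.../XOXXO*; (0,2)=+0→.OX../XOXXO; (0,3)=+0→.O.X./XOXXO; (0,4)=-1→.O..X/XOXXO
ply 2, O at XO.../XOXXO | (0,2)=+0→XOO../XOXXO*; (0,3)=+0→XO.O./XOXXO; (0,4)=+0→XO..O/XOXXO
ply 3, X at XOO../XOXXO | (0,3)=+0→XOOX./XOXXO*; (0,4)=-1→XOO.X/XOXXO
ply 4, O at XOOX./XOXXO | (0,4)=+0→XOOXO/XOXXO*
ply 5: XOOXO/XOXXO is terminal +0 (X); from .O.../XOXXO depth 8

value(.O.../XOXXO, X) = 0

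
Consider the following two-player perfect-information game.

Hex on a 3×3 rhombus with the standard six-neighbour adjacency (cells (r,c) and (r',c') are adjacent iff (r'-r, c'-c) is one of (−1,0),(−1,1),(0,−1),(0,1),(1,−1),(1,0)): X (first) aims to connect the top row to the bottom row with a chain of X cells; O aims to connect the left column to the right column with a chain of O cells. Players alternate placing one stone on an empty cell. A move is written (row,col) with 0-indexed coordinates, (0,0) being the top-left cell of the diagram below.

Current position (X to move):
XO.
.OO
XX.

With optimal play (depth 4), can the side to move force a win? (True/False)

X winning at [XO./.OO/XX.]: True

[XO./.OO/XX.] X move#1: (0,2):-1/XOX/.OO/XX., (1,0):+1/XO./XOO/XX.*, (2,2):-1/XO./.OO/XXX
[XO./XOO/XX.] end (terminal -1, O#2); searched XO./.OO/XX. to 4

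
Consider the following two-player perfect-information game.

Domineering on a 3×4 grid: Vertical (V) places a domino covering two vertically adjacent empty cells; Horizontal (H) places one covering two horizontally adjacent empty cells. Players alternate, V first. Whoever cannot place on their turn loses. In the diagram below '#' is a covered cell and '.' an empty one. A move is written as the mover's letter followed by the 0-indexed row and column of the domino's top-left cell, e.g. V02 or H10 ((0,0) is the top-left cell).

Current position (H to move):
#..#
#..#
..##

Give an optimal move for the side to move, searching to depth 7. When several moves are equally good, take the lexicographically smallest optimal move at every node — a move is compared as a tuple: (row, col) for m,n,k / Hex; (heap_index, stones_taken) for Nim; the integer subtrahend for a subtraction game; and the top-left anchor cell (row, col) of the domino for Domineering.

H's best at [#..#/#..#/..##]: H11

ply 1, H at #..#/#..#/..## | H01=-1→####/#..#/..##; H11=+1→#..#/####/..##*; H20=-1→#..#/#..#/####
ply 2: #..#/####/..## is terminal -1 (V); from #..#/#..#/..## depth 7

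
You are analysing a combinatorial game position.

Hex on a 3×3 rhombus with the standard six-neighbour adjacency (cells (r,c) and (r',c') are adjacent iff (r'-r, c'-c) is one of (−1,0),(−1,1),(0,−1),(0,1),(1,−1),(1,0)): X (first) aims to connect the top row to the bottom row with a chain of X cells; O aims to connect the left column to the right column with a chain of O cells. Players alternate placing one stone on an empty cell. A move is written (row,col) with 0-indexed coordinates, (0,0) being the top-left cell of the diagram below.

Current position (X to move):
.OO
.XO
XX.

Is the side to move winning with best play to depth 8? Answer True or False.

p1 X@[.OO/.XO/XX.]: (0,0)[XOO/.XO/XX.]-1* (1,0)[.OO/XXO/XX.]-1 (2,2)[.OO/.XO/XXX]-1
p2 O@[XOO/.XO/XX.]: (1,0)[XOO/OXO/XX.]+1* (2,2)[XOO/.XO/XXO]-1
p3 X@[XOO/OXO/XX.] terminal -1; root [.OO/.XO/XX.] d8

X winning at [.OO/.XO/XX.]: False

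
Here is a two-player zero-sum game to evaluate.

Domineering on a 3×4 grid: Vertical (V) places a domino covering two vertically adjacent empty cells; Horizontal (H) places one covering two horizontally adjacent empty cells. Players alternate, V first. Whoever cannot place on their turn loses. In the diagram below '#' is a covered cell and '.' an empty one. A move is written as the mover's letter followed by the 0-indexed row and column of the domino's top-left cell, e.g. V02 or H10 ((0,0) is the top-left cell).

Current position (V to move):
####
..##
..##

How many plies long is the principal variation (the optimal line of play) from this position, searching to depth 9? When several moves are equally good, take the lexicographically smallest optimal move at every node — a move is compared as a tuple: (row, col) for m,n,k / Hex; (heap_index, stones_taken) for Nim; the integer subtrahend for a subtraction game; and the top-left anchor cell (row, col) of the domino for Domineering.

PV length from [####/..##/..##]: 1 ply

p1 V@[####/..##/..##]: V10[####/#.##/#.##]+1* V11[####/.###/.###]+1
p2 H@[####/#.##/#.##] terminal -1; root [####/..##/..##] d9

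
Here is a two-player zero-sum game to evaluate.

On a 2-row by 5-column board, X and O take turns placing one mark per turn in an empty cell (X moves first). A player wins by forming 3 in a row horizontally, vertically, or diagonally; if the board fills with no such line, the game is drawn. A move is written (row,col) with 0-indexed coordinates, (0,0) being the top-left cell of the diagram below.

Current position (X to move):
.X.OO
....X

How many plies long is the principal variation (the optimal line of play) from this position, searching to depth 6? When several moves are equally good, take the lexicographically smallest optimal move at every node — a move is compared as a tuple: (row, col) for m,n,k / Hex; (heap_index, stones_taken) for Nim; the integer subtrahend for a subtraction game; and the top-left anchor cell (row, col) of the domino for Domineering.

PV length from [.X.OO/....X]: 6 plies

[.X.OO/....X] X move#1: (0,0):-1/XX.OO/....X, (0,2):+0/.XXOO/....X*, (1,0):-1/.X.OO/X...X, (1,1):-1/.X.OO/.X..X, (1,2):-1/.X.OO/..X.X, (1,3):-1/.X.OO/...XX
[.XXOO/....X] O move#2: (0,0):+0/OXXOO/....X*, (1,0):-1/.XXOO/O...X, (1,1):-1/.XXOO/.O..X, (1,2):-1/.XXOO/..O.X, (1,3):-1/.XXOO/...OX
[OXXOO/....X] X move#3: (1,0):+0/OXXOO/X...X*, (1,1):+0/OXXOO/.X..X, (1,2):+0/OXXOO/..X.X, (1,3):+0/OXXOO/...XX
[OXXOO/X...X] O move#4: (1,1):+0/OXXOO/XO..X*, (1,2):+0/OXXOO/X.O.X, (1,3):+0/OXXOO/X..OX
[OXXOO/XO..X] X move#5: (1,2):+0/OXXOO/XOX.X*, (1,3):+0/OXXOO/XO.XX
[OXXOO/XOX.X] O move#6: (1,3):+0/OXXOO/XOXOX*
[OXXOO/XOXOX] end (terminal +0, X#7); searched .X.OO/....X to 6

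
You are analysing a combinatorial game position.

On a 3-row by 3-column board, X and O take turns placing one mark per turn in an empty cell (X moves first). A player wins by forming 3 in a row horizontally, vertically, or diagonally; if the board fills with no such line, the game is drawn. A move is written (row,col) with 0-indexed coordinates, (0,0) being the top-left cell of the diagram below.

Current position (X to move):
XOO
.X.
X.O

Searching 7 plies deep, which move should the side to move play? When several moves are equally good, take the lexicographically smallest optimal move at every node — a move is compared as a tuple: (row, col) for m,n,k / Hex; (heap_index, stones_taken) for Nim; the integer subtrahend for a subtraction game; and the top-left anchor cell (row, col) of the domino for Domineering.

p1 X@[XOO/.X./X.O]: (1,0)[XOO/XX./X.O]+1* (1,2)[XOO/.XX/X.O]+0 (2,1)[XOO/.X./XXO]-1
p2 O@[XOO/XX./X.O] terminal -1; root [XOO/.X./X.O] d7

X's best at [XOO/.X./X.O]: (1,0)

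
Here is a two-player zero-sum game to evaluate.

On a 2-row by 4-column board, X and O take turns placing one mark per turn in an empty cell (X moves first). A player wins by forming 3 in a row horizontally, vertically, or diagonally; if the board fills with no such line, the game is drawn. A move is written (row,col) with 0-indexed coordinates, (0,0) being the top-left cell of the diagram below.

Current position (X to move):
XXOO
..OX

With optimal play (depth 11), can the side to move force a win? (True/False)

X winning at [XXOO/..OX]: False

[XXOO/..OX] X move#1: (1,0):+0/XXOO/X.OX*, (1,1):+0/XXOO/.XOX
[XXOO/X.OX] O move#2: (1,1):+0/XXOO/XOOX*
[XXOO/XOOX] end (terminal +0, X#3); searched XXOO/..OX to 11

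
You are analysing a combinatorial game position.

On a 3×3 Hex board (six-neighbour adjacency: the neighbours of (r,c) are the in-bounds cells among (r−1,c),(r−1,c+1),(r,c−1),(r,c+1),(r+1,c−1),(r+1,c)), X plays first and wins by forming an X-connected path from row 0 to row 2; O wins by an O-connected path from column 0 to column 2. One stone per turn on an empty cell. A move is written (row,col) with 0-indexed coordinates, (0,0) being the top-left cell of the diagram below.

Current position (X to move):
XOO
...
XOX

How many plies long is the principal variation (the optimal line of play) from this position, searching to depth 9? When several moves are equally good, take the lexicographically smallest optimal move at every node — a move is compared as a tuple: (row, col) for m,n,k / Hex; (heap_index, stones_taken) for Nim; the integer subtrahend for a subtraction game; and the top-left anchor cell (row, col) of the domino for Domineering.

p1 X@[XOO/.../XOX]: (1,0)[XOO/X../XOX]+1* (1,1)[XOO/.X./XOX]-1 (1,2)[XOO/..X/XOX]-1
p2 O@[XOO/X../XOX] terminal -1; root [XOO/.../XOX] d9

PV length from [XOO/.../XOX]: 1 ply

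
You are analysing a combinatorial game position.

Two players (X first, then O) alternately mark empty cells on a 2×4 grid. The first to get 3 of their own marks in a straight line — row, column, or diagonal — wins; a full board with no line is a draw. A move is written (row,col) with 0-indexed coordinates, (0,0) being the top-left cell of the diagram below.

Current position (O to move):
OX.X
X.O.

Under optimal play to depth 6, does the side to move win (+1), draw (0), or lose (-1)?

p1 O@[OX.X/X.O.]: (0,2)[OXOX/X.O.]+0* (1,1)[OX.X/XOO.]-1 (1,3)[OX.X/X.OO]-1
p2 X@[OXOX/X.O.]: (1,1)[OXOX/XXO.]+0* (1,3)[OXOX/X.OX]+0
p3 O@[OXOX/XXO.]: (1,3)[OXOX/XXOO]+0*
p4 X@[OXOX/XXOO] terminal +0; root [OX.X/X.O.] d6

value(OX.X/X.O., O) = 0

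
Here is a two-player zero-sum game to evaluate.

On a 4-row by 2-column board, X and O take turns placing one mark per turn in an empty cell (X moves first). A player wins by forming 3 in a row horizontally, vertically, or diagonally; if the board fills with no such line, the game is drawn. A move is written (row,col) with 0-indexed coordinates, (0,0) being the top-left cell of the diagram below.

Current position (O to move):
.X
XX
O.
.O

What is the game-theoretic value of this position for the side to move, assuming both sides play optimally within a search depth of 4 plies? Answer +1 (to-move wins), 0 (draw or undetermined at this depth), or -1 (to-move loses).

[.X/XX/O./.O] O move#1: (0,0):-1/OX/XX/O./.O, (2,1):+0/.X/XX/OO/.O*, (3,0):-1/.X/XX/O./OO
[.X/XX/OO/.O] X move#2: (0,0):+0/XX/XX/OO/.O*, (3,0):+0/.X/XX/OO/XO
[XX/XX/OO/.O] O move#3: (3,0):+0/XX/XX/OO/OO*
[XX/XX/OO/OO] end (terminal +0, X#4); searched .X/XX/O./.O to 4

value(.X/XX/O./.O, O) = 0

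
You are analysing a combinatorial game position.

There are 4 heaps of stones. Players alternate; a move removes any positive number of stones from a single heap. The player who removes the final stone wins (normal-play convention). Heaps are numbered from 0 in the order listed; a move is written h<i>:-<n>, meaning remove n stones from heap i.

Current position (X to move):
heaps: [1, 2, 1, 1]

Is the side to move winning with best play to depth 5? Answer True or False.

X winning at [(1,2,1,1)]: True

ply 1, X at (1,2,1,1) | h0:-1=-1→(0,2,1,1); h1:-1=+1→(1,1,1,1)*; h1:-2=-1→(1,0,1,1); h2:-1=-1→(1,2,0,1); h3:-1=-1→(1,2,1,0)
ply 2, O at (1,1,1,1) | h0:-1=-1→(0,1,1,1)*; h1:-1=-1→(1,0,1,1); h2:-1=-1→(1,1,0,1); h3:-1=-1→(1,1,1,0)
ply 3, X at (0,1,1,1) | h1:-1=+1→(0,0,1,1)*; h2:-1=+1→(0,1,0,1); h3:-1=+1→(0,1,1,0)
ply 4, O at (0,0,1,1) | h2:-1=-1→(0,0,0,1)*; h3:-1=-1→(0,0,1,0)
ply 5, X at (0,0,0,1) | h3:-1=+1→(0,0,0,0)*
ply 6: (0,0,0,0) is terminal -1 (O); from (1,2,1,1) depth 5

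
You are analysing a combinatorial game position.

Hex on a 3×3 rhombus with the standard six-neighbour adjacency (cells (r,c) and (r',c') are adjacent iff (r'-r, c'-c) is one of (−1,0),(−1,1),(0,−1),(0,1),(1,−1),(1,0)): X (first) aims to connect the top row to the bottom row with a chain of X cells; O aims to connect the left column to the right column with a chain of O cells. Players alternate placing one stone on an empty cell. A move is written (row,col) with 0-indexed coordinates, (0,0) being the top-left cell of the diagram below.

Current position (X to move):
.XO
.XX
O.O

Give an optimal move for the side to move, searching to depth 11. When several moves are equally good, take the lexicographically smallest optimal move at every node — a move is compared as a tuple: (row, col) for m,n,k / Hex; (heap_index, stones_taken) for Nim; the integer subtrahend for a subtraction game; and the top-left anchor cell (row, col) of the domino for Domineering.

[.XO/.XX/O.O] X move#1: (0,0):-1/XXO/.XX/O.O, (1,0):-1/.XO/XXX/O.O, (2,1):+1/.XO/.XX/OXO*
[.XO/.XX/OXO] end (terminal -1, O#2); searched .XO/.XX/O.O to 11

X's best at [.XO/.XX/O.O]: (2,1)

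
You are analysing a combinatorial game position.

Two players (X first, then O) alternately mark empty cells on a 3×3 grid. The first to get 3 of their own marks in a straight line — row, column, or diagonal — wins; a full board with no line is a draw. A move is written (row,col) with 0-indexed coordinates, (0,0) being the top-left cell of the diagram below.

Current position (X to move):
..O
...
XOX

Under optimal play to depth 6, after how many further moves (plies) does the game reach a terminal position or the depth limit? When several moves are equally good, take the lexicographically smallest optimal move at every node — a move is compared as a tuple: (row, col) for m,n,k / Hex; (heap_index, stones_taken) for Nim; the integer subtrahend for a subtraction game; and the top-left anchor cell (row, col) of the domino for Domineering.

[..O/.../XOX] X move#1: (0,0):+1/X.O/.../XOX*, (0,1):+0/.XO/.../XOX, (1,0):+0/..O/X../XOX, (1,1):+0/..O/.X./XOX, (1,2):-1/..O/..X/XOX
[X.O/.../XOX] O move#2: (0,1):-1/XOO/.../XOX*, (1,0):-1/X.O/O../XOX, (1,1):-1/X.O/.O./XOX, (1,2):-1/X.O/..O/XOX
[XOO/.../XOX] X move#3: (1,0):+1/XOO/X../XOX*, (1,1):+1/XOO/.X./XOX, (1,2):-1/XOO/..X/XOX
[XOO/X../XOX] end (terminal -1, O#4); searched ..O/.../XOX to 6

PV length from [..O/.../XOX]: 3 plies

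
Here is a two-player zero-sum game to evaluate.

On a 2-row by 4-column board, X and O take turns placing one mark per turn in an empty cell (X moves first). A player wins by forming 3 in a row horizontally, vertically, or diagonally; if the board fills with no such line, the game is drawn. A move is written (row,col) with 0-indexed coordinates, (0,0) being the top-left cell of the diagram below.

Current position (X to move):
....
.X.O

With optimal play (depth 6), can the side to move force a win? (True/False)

X winning at [..../.X.O]: False

p1 X@[..../.X.O]: (0,0)[X.../.X.O]+0* (0,1)[.X../.X.O]+0 (0,2)[..X./.X.O]+0 (0,3)[...X/.X.O]+0 (1,0)[..../XX.O]+0 (1,2)[..../.XXO]+0
p2 O@[X.../.X.O]: (0,1)[XO../.X.O]+0* (0,2)[X.O./.X.O]+0 (0,3)[X..O/.X.O]+0 (1,0)[X.../OX.O]+0 (1,2)[X.../.XOO]+0
p3 X@[XO../.X.O]: (0,2)[XOX./.X.O]+0* (0,3)[XO.X/.X.O]+0 (1,0)[XO../XX.O]+0 (1,2)[XO../.XXO]+0
p4 O@[XOX./.X.O]: (0,3)[XOXO/.X.O]+0* (1,0)[XOX./OX.O]+0 (1,2)[XOX./.XOO]+0
p5 X@[XOXO/.X.O]: (1,0)[XOXO/XX.O]+0* (1,2)[XOXO/.XXO]+0
p6 O@[XOXO/XX.O]: (1,2)[XOXO/XXOO]+0*
p7 X@[XOXO/XXOO] terminal +0; root [..../.X.O] d6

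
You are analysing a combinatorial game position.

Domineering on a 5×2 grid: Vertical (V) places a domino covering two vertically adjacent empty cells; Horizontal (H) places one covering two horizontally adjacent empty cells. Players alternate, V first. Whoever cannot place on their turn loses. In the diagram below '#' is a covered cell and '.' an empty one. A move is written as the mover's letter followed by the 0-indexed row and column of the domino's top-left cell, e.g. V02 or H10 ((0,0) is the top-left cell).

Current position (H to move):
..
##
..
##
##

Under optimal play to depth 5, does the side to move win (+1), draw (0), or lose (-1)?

p1 H@[../##/../##/##]: H00[##/##/../##/##]+1* H20[../##/##/##/##]+1
p2 V@[##/##/../##/##] terminal -1; root [../##/../##/##] d5

value(../##/../##/##, H) = +1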